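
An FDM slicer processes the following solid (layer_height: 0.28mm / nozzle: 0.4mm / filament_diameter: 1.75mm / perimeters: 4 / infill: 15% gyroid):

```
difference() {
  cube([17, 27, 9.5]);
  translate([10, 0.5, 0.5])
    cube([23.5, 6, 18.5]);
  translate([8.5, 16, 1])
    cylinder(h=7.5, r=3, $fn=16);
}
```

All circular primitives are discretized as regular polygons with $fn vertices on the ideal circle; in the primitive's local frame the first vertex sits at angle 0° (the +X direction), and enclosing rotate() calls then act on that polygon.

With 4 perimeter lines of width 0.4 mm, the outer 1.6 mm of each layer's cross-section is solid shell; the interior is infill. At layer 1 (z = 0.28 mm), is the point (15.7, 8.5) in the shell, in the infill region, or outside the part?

At z = 0.28 mm: the cube is present — its section is the full 17×27 rectangle; the cube at (10, 0.5) is absent (z outside [0.5, 19]); the cylinder at (8.5, 16) is absent (z outside [1, 8.5]); Taking the first minus the rest: none of the subtracted shapes is present at this height, so the 17×27 cube is unchanged — 1 connected region. Overall, the cross-section is a single solid region. The nearest boundary edge runs (17.00, 0.00)→(17.00, 27.00); distance from the point to it = 1.30 mm. The point is inside the cross-section, 1.30 mm from the nearest boundary — within the 1.6 mm shell band (4 × 0.4).

shell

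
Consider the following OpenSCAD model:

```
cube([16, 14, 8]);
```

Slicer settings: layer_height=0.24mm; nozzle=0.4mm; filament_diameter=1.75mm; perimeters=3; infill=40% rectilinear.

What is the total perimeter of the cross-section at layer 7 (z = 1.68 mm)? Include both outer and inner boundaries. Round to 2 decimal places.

60.00 mm

At z = 1.68 mm: the 16×14 cube contributes its full rectangle (perimeter 60.00 mm). Overall, the cross-section is a single solid region. Total boundary length (outer) = 60.00 mm.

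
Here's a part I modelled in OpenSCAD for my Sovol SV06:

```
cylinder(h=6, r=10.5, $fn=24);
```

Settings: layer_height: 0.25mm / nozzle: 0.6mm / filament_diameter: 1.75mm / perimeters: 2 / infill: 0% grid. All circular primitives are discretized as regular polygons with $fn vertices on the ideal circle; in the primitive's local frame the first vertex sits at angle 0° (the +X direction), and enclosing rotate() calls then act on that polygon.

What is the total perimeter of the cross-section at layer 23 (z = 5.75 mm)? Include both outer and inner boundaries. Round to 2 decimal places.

At z = 5.75 mm: the r=10.5 cylinder contributes a regular 24-gon of circumradius 10.5 (perimeter = 2·24·10.500·sin(180°/24) = 65.79 mm). Overall, the cross-section is a single solid region. Total boundary length (outer) = 65.79 mm.

65.79 mm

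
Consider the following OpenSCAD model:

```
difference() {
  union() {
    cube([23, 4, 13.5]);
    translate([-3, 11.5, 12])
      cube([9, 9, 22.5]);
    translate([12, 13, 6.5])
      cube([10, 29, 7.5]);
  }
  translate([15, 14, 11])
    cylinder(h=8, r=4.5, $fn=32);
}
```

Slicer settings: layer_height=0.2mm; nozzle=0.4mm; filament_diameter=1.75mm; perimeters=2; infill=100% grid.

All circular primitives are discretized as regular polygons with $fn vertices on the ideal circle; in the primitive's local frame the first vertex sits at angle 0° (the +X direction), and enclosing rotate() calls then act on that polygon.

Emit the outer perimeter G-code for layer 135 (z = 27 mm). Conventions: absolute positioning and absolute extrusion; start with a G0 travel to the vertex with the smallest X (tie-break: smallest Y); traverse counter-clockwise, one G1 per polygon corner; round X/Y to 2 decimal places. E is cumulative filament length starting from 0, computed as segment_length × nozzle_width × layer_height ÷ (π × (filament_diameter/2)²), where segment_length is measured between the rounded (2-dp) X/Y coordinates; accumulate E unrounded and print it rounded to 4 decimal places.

G0 X-3.00 Y11.50 Z27.00
G1 X6.00 Y11.50 E0.2993
G1 X6.00 Y20.50 E0.5987
G1 X-3.00 Y20.50 E0.8980
G1 X-3.00 Y11.50 E1.1974

At z = 27 mm: the cube does not reach this height (z outside [0, 13.5]); the cube at (-3, 11.5) is present — its section is the full 9×9 rectangle; the cube at (12, 13) does not reach this height (z outside [6.5, 14]); Taking the union: only the 9×9 cube at (-3, 11.5) is present, so the union is just that shape — 1 connected region; the cylinder at (15, 14) does not reach this height (z outside [11, 19]); Taking the first minus the rest: none of the subtracted shapes is present at this height, so the result so far is unchanged — 1 connected region. The outline is a single polygon with 4 vertices. Extrusion per mm of travel: 0.4 × 0.2 / (π × 0.875²) = 0.033260. Accumulating E over each segment gives final E = 1.1974.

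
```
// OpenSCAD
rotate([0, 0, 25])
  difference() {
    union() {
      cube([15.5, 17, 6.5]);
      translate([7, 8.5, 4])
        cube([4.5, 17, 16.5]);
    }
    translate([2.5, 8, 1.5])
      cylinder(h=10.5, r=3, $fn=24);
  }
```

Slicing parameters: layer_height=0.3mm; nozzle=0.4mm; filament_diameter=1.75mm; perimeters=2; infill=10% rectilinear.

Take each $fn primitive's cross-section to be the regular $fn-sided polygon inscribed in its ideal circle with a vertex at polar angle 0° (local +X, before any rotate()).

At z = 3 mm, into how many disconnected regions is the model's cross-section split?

1

At z = 3 mm: the cube is present — its section is the full 15.5×17 rectangle; the cube at (7, 8.5) is absent (z outside [4, 20.5]); Combining (union): only the 15.5×17 cube is present, so the union is just that shape — 1 connected region; the r=3 cylinder at (2.5, 8) gives a regular 24-gon of circumradius 3 (constant along its height); After the difference (first − rest): starting from the result so far, the r=3 cylinder at (2.5, 8) partially overlaps it — only the 26.88 mm² overlap (of its 27.95 mm²) is removed, clipping the outline — 1 connected region; (whole slice rotated 25° about Z — lengths, areas and connectivity unchanged). The result has 1 disconnected region.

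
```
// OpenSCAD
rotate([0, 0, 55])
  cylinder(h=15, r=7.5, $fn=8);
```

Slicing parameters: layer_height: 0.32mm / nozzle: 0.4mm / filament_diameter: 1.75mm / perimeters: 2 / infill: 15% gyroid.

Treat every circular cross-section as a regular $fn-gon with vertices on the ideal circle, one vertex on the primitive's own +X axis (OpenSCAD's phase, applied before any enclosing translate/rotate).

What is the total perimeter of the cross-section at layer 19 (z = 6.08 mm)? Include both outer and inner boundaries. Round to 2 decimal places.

45.92 mm

At z = 6.08 mm: the cylinder: section is a regular 8-gon, circumradius r=7.5 (perimeter = 2·8·7.500·sin(180°/8) = 45.92 mm); (whole slice rotated 55° about Z — lengths, areas and connectivity unchanged). Overall, the cross-section is a single solid region. Total boundary length (outer) = 45.92 mm.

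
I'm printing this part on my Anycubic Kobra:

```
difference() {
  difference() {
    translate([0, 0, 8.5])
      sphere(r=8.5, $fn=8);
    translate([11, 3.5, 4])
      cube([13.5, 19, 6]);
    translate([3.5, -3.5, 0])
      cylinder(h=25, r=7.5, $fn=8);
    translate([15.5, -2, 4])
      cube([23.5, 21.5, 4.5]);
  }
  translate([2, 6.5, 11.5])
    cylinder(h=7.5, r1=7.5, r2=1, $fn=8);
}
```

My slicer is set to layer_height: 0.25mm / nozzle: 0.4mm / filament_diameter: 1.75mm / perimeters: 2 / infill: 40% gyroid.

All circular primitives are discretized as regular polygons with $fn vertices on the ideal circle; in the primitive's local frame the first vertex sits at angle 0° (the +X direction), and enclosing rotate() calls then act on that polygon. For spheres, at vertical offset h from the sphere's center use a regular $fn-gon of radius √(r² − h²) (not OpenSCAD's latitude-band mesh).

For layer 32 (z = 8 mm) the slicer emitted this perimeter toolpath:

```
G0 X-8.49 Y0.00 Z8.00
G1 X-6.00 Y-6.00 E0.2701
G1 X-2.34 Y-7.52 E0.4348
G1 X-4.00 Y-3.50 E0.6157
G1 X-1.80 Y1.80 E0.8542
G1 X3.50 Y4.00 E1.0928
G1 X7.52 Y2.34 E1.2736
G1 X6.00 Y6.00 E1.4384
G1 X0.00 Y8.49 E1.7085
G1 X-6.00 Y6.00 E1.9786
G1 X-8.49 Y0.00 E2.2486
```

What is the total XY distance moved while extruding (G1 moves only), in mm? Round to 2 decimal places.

54.09 mm

Sum the Euclidean lengths of each G1 segment: total = 54.09 mm.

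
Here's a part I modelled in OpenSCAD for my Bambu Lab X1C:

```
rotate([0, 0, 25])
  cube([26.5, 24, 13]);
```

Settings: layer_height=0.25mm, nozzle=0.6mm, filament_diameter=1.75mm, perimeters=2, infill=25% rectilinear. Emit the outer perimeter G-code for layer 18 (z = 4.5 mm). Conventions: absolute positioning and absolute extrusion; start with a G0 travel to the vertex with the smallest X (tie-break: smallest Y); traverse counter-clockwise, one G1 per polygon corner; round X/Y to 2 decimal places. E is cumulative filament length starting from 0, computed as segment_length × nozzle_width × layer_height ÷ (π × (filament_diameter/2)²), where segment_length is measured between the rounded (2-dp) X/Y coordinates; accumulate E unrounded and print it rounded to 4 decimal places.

G0 X-10.14 Y21.75 Z4.50
G1 X0.00 Y0.00 E1.4966
G1 X24.02 Y11.20 E3.1493
G1 X13.87 Y32.95 E4.6462
G1 X-10.14 Y21.75 E6.2984

At z = 4.5 mm: the cube is present — its section is the full 26.5×24 rectangle; (rotated 25° about Z; rotation is an isometry so areas/perimeters/island counts are preserved). The outline is a single polygon with 4 vertices. Extrusion per mm of travel: 0.6 × 0.25 / (π × 0.875²) = 0.062363. Accumulating E over each segment gives final E = 6.2984.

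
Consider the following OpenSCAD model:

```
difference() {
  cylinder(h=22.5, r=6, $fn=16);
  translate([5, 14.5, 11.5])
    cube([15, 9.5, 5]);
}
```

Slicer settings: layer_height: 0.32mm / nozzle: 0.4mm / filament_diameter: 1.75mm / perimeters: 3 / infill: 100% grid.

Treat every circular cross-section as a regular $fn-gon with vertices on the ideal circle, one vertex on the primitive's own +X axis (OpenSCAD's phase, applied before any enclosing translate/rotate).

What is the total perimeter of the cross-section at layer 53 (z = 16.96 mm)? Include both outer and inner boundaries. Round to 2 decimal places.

37.46 mm

At z = 16.96 mm: the r=6 cylinder contributes a regular 16-gon of circumradius 6 (perimeter = 2·16·6.000·sin(180°/16) = 37.46 mm); the cube at (5, 14.5) is not intersected at this z (z outside [11.5, 16.5]); After the difference (first − rest): none of the subtracted shapes is present at this height, so the r=6 cylinder is unchanged — boundary = 37.46 mm. Overall, the cross-section is a single solid region. Total boundary length (outer) = 37.46 mm.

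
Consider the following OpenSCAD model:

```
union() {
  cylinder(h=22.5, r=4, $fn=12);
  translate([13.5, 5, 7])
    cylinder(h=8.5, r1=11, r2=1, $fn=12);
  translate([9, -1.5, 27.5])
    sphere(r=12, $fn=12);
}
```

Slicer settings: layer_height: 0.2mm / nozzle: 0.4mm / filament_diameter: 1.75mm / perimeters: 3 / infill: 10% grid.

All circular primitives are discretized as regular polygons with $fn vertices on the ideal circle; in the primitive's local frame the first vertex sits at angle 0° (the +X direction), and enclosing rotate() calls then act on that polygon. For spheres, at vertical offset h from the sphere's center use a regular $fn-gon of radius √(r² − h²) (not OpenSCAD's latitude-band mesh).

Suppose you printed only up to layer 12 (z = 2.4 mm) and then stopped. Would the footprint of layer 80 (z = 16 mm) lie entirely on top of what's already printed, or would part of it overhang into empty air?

Compare the two slices. At z = 2.4: the cylinder: section is a regular 12-gon, circumradius r=4 (area = (12/2)·4.000²·sin(360°/12) = 48.00 mm²); the cone at (13.5, 5) is absent (z outside [7, 15.5]); the sphere at (9, -1.5) does not reach this height (|z−center|=25.100 > r=12); Taking the union: only the r=4 cylinder is present, so the union is just that shape — area = 48.00 mm². At z = 16: the r=4 cylinder contributes a regular 12-gon of circumradius 4 (area = (12/2)·4.000²·sin(360°/12) = 48.00 mm²); the cone at (13.5, 5) is absent (z outside [7, 15.5]); the r=12 sphere at (9, -1.5) contributes a regular 12-gon of circumradius √(12²−11.5²) = 3.428 (area = (12/2)·3.428²·sin(360°/12) = 35.25 mm²); Merging all regions: the 2 present regions are separate (no shared area or edge), so areas and boundary lengths simply add and each stays a separate island — area = 83.25 mm². Checking containment: at z = 16 the cross-section extends beyond the z = 2.4 cross-section by about 35.25 mm².

part overhangs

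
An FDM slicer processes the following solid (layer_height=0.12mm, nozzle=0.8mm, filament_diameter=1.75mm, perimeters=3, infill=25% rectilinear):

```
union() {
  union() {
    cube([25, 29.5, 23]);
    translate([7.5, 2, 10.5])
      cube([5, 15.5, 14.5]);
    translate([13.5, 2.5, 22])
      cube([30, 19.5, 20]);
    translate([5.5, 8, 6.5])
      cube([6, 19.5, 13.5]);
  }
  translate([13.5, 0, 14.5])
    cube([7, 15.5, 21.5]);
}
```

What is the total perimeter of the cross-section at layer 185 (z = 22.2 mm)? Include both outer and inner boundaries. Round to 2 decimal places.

146.00 mm

At z = 22.2 mm: the 25×29.5 cube contributes its full rectangle (perimeter 109.00 mm); the 5×15.5 cube at (7.5, 2) contributes its full rectangle (perimeter 41.00 mm); the cube at (13.5, 2.5) is present — its section is the full 30×19.5 rectangle (perimeter 99.00 mm); the cube at (5.5, 8) is not intersected at this z (z outside [6.5, 20]); Taking the union: the regions partially overlap (shared area 301.75 mm²), so the edge portions inside another operand are dropped and the merged outline is re-measured after clipping — boundary = 146.00 mm; the cube at (13.5, 0) (footprint 7×15.5) is included at this height (perimeter 45.00 mm); Merging all regions: the 7×15.5 cube at (13.5, 0) lies entirely inside the result so far, so the union is just the result so far — boundary = 146.00 mm. Overall, the cross-section is a single solid region. Total boundary length (outer) = 146.00 mm.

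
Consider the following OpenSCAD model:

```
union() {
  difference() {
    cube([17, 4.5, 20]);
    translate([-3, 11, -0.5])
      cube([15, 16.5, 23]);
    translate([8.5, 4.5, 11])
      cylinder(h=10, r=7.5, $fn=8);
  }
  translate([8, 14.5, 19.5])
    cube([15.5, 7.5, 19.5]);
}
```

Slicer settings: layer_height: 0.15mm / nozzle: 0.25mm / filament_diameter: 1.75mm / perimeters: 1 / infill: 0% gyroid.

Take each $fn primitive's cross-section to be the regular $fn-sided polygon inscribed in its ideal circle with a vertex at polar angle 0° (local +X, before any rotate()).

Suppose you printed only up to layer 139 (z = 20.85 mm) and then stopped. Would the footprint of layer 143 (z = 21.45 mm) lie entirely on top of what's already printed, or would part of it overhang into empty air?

Compare the two slices. At z = 20.85: the cube is not intersected at this z (z outside [0, 20]); the cube at (-3, 11) is present — its section is the full 15×16.5 rectangle (area 247.50 mm²); the r=7.5 cylinder at (8.5, 4.5) contributes a regular 8-gon of circumradius 7.5 (area = (8/2)·7.500²·sin(360°/8) = 159.10 mm²); After the difference (first − rest): the first operand is absent here, so nothing remains; the 15.5×7.5 cube at (8, 14.5) contributes its full rectangle (area 116.25 mm²); Taking the union: only the 15.5×7.5 cube at (8, 14.5) is present, so the union is just that shape — area = 116.25 mm². At z = 21.45: the cube is absent (z outside [0, 20]); the cube at (-3, 11) (footprint 15×16.5) is included at this height (area 247.50 mm²); the cylinder at (8.5, 4.5) is absent (z outside [11, 21]); Taking the first minus the rest: the first operand is absent here, so nothing remains; the cube at (8, 14.5) (footprint 15.5×7.5) is included at this height (area 116.25 mm²); Merging all regions: only the 15.5×7.5 cube at (8, 14.5) is present, so the union is just that shape — area = 116.25 mm². Checking containment: the cross-section at z = 21.45 is a subset of the cross-section at z = 20.85.

entirely on top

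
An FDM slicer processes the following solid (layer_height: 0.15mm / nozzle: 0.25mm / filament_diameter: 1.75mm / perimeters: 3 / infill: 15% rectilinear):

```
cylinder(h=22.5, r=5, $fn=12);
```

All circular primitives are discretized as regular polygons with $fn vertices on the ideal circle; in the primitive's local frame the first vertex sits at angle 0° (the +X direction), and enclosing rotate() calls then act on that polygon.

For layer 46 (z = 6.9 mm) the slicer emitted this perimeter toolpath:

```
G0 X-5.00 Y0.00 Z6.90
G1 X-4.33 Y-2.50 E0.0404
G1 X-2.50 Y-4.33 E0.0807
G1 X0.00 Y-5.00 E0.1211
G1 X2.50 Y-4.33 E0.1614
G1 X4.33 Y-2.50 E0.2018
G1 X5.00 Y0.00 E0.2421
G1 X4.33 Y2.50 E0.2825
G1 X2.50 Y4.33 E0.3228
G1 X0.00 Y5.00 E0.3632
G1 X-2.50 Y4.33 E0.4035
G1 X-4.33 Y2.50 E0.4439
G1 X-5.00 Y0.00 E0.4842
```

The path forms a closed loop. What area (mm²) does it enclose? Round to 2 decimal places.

Apply the shoelace formula to the sequence of (X, Y) vertices; enclosed area = 75.00 mm².

75.00 mm²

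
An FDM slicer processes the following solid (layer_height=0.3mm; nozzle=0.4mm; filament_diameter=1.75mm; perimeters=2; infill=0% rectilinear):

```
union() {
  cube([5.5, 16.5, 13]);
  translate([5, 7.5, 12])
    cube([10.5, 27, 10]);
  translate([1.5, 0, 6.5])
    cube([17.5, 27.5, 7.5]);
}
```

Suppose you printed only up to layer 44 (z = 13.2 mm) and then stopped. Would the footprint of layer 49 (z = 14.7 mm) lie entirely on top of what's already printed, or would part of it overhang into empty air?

Compare the two slices. At z = 13.2: the cube is absent (z outside [0, 13]); the cube at (5, 7.5) is present — its section is the full 10.5×27 rectangle (area 283.50 mm²); the cube at (1.5, 0) (footprint 17.5×27.5) is included at this height (area 481.25 mm²); Taking the union: the regions partially overlap — summed areas 764.75 mm² minus the doubly-counted overlap 210.00 mm² gives 554.75 mm² — area = 554.75 mm². At z = 14.7: the cube is not intersected at this z (z outside [0, 13]); the cube at (5, 7.5) is present — its section is the full 10.5×27 rectangle (area 283.50 mm²); the cube at (1.5, 0) is not intersected at this z (z outside [6.5, 14]); Merging all regions: only the 10.5×27 cube at (5, 7.5) is present, so the union is just that shape — area = 283.50 mm². Checking containment: the cross-section at z = 14.7 is a subset of the cross-section at z = 13.2.

entirely on top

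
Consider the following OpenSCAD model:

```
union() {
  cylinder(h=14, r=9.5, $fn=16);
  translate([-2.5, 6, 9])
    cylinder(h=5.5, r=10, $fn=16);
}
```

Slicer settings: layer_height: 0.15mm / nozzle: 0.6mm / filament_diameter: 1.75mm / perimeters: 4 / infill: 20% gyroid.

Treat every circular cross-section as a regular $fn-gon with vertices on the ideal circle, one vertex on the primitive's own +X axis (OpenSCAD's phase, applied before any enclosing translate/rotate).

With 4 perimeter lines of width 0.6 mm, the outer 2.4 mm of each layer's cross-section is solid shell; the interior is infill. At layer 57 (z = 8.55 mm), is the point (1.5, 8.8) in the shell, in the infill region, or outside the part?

shell

At z = 8.55 mm: the r=9.5 cylinder gives a regular 16-gon of circumradius 9.5 (constant along its height); the cylinder at (-2.5, 6) is absent (z outside [9, 14.5]); Taking the union: only the r=9.5 cylinder is present, so the union is just that shape — 1 connected region. Overall, the cross-section is a single solid region. The nearest boundary edge runs (3.64, 8.78)→(0.00, 9.50); distance from the point to it = 0.39 mm. The point is inside the cross-section, 0.39 mm from the nearest boundary — within the 2.4 mm shell band (4 × 0.6).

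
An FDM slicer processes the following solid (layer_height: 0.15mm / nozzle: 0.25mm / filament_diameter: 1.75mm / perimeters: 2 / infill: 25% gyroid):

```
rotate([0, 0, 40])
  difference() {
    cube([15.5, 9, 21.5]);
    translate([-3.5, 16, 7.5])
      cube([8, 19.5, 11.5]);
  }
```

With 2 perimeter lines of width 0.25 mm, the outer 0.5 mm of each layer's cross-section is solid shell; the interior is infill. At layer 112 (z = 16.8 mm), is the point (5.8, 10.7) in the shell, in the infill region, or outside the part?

At z = 16.8 mm: the cube is present — its section is the full 15.5×9 rectangle; the 8×19.5 cube at (-3.5, 16) contributes its full rectangle; Taking the first minus the rest: starting from the 15.5×9 cube, the 8×19.5 cube at (-3.5, 16) misses the remaining region (no effect) — 1 connected region; (rotated 40° about Z; rotation is an isometry so areas/perimeters/island counts are preserved). Overall, the cross-section is a single solid region. Undo the 40° rotation: the query point maps to (11.321, 4.469) in the un-rotated model frame. The nearest boundary edge runs (15.50, 9.00)→(15.50, 0.00); distance from the point to it = 4.18 mm. The point is inside the cross-section and 4.18 mm from the nearest boundary — more than the 0.5 mm shell width (2 × 0.25), so it's in the infill interior.

infill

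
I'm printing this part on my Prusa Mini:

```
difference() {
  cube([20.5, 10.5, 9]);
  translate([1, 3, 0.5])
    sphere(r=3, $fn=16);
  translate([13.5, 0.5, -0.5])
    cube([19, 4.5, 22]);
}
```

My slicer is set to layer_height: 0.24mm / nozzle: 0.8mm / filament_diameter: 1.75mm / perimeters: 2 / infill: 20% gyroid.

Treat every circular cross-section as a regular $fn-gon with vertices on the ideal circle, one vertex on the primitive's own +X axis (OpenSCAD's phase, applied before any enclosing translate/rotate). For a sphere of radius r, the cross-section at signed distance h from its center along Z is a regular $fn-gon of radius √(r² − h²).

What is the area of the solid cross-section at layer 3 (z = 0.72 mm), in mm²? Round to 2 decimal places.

At z = 0.72 mm: the cube is present — its section is the full 20.5×10.5 rectangle (area 215.25 mm²); the r=3 sphere at (1, 3) contributes a regular 16-gon of circumradius √(3²−0.22²) = 2.992 (area = (16/2)·2.992²·sin(360°/16) = 27.41 mm²); the 19×4.5 cube at (13.5, 0.5) contributes its full rectangle (area 85.50 mm²); Taking the first minus the rest: starting from the 20.5×10.5 cube (215.25 mm²), the r=3 sphere at (1, 3) partially overlaps it — only the 19.49 mm² overlap (of its 27.41 mm²) is removed, clipping the outline; the 19×4.5 cube at (13.5, 0.5) partially overlaps it — only the 31.50 mm² overlap (of its 85.50 mm²) is removed, clipping the outline — area = 164.26 mm². Overall, the cross-section is a single solid region. Net area = 164.26 mm².

164.26 mm²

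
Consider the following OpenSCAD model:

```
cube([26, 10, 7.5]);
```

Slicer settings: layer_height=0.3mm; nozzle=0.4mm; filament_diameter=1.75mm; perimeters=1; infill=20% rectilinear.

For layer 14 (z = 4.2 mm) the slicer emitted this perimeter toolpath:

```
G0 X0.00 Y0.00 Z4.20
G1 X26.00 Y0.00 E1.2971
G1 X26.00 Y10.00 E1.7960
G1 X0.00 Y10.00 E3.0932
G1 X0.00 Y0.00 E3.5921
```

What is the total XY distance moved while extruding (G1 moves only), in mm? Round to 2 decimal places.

Sum the Euclidean lengths of each G1 segment: total = 72.00 mm.

72.00 mm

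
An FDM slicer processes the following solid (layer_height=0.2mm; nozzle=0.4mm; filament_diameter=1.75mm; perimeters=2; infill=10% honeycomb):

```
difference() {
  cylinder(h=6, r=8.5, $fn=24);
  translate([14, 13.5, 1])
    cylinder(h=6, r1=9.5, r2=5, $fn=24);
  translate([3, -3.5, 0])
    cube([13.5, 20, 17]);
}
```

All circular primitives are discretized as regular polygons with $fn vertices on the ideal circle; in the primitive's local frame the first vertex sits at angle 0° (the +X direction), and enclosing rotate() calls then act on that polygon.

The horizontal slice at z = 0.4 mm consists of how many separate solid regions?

At z = 0.4 mm: the r=8.5 cylinder gives a regular 24-gon of circumradius 8.5 (constant along its height); the cone at (14, 13.5) is absent (z outside [1, 7]); the 13.5×20 cube at (3, -3.5) contributes its full rectangle; After the difference (first − rest): starting from the r=8.5 cylinder, the 13.5×20 cube at (3, -3.5) partially overlaps it — only the 49.49 mm² overlap (of its 270.00 mm²) is removed, clipping the outline — 1 connected region. The result has 1 disconnected region.

1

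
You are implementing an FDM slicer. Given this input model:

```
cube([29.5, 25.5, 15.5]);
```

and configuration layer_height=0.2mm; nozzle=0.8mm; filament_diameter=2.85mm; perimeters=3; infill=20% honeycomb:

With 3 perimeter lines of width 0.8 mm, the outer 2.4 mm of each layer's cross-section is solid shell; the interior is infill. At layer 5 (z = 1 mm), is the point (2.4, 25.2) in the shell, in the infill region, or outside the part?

shell

At z = 1 mm: the 29.5×25.5 cube contributes its full rectangle. Overall, the cross-section is a single solid region. The nearest boundary edge runs (29.50, 25.50)→(0.00, 25.50); distance from the point to it = 0.30 mm. The point is inside the cross-section, 0.30 mm from the nearest boundary — within the 2.4 mm shell band (3 × 0.8).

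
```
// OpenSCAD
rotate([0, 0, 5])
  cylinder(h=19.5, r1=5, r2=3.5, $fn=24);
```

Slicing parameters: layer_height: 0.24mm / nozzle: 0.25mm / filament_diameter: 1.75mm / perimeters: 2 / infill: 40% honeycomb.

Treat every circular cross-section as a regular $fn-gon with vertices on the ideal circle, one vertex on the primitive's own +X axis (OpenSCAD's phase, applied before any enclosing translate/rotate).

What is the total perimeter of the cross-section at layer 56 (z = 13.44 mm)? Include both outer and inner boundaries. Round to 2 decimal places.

24.85 mm

At z = 13.44 mm: the cone contributes a regular 24-gon of circumradius 3.966 (interpolated between r1=5 and r2=3.5 at t=0.689) (perimeter = 2·24·3.966·sin(180°/24) = 24.85 mm); (whole slice rotated 5° about Z — lengths, areas and connectivity unchanged). Overall, the cross-section is a single solid region. Total boundary length (outer) = 24.85 mm.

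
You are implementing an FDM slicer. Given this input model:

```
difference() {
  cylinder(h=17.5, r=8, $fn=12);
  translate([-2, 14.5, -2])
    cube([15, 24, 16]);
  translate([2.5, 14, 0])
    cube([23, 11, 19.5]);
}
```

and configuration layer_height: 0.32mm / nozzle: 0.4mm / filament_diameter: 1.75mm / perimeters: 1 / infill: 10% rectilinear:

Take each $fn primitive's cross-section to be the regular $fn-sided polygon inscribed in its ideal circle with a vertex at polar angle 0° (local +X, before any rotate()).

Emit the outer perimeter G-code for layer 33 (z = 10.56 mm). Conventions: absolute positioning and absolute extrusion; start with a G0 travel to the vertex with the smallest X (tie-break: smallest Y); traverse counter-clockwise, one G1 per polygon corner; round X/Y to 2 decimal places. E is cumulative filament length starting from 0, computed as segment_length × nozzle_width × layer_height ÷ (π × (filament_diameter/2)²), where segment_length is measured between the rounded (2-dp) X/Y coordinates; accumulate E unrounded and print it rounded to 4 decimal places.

G0 X-8.00 Y0.00 Z10.56
G1 X-6.93 Y-4.00 E0.2203
G1 X-4.00 Y-6.93 E0.4409
G1 X0.00 Y-8.00 E0.6612
G1 X4.00 Y-6.93 E0.8816
G1 X6.93 Y-4.00 E1.1021
G1 X8.00 Y0.00 E1.3224
G1 X6.93 Y4.00 E1.5428
G1 X4.00 Y6.93 E1.7633
G1 X0.00 Y8.00 E1.9836
G1 X-4.00 Y6.93 E2.2040
G1 X-6.93 Y4.00 E2.4245
G1 X-8.00 Y0.00 E2.6448

At z = 10.56 mm: the cylinder: section is a regular 12-gon, circumradius r=8; the cube at (-2, 14.5) (footprint 15×24) is included at this height; the cube at (2.5, 14) is present — its section is the full 23×11 rectangle; Taking the first minus the rest: starting from the r=8 cylinder, the 15×24 cube at (-2, 14.5) misses the remaining region (no effect); the 23×11 cube at (2.5, 14) misses the remaining region (no effect) — 1 connected region. The outline is a single polygon with 12 vertices. Extrusion per mm of travel: 0.4 × 0.32 / (π × 0.875²) = 0.053216. Accumulating E over each segment gives final E = 2.6448.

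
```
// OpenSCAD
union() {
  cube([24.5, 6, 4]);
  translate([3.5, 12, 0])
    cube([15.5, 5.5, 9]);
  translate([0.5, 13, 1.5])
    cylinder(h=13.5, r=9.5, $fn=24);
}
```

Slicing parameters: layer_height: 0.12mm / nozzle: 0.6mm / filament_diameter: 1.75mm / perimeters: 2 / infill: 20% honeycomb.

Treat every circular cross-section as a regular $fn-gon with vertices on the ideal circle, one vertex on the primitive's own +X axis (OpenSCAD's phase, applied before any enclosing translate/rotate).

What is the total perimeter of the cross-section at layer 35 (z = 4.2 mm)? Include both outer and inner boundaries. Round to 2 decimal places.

78.62 mm

At z = 4.2 mm: the cube is absent (z outside [0, 4]); the 15.5×5.5 cube at (3.5, 12) contributes its full rectangle (perimeter 42.00 mm); the r=9.5 cylinder at (0.5, 13) contributes a regular 24-gon of circumradius 9.5 (perimeter = 2·24·9.500·sin(180°/24) = 59.52 mm); Taking the union: the regions partially overlap (shared area 33.76 mm²), so the edge portions inside another operand are dropped and the merged outline is re-measured after clipping — boundary = 78.62 mm. Overall, the cross-section is a single solid region. Total boundary length (outer) = 78.62 mm.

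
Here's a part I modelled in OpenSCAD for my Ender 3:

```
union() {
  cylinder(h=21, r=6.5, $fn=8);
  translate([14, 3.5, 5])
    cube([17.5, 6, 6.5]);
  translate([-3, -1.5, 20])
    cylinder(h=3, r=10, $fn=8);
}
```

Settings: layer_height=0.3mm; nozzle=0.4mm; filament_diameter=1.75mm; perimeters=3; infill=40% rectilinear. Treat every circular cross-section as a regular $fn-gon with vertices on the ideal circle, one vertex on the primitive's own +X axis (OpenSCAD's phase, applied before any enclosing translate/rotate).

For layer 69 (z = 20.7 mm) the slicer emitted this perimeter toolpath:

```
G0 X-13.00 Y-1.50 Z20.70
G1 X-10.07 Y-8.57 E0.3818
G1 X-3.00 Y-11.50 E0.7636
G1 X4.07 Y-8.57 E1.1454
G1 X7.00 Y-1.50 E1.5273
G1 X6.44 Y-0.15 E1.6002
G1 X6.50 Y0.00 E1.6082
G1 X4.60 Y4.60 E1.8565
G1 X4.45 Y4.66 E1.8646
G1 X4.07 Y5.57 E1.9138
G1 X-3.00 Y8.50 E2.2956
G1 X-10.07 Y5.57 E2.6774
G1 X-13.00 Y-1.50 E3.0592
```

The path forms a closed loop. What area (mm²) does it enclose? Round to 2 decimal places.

Apply the shoelace formula to the sequence of (X, Y) vertices; enclosed area = 283.39 mm².

283.39 mm²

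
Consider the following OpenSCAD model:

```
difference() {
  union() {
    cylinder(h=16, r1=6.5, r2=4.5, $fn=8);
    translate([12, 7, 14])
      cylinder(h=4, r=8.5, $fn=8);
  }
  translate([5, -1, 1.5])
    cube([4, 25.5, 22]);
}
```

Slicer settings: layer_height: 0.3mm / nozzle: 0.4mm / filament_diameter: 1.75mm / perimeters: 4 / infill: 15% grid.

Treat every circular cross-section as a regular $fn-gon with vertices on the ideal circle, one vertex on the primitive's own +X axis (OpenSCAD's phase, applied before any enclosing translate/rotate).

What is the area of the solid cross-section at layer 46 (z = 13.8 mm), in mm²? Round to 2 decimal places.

64.49 mm²

At z = 13.8 mm: the cone (r1=6.5→r2=4.5) has section circumradius 4.775 here — a regular 8-gon (area = (8/2)·4.775²·sin(360°/8) = 64.49 mm²); the cylinder at (12, 7) is not intersected at this z (z outside [14, 18]); Combining (union): only the cone is present, so the union is just that shape — area = 64.49 mm²; the 4×25.5 cube at (5, -1) contributes its full rectangle (area 102.00 mm²); Subtracting the remaining from the first: starting from that combined region (64.49 mm²), the 4×25.5 cube at (5, -1) misses the remaining region (no effect) — area = 64.49 mm². Overall, the cross-section is a single solid region. Net area = 64.49 mm².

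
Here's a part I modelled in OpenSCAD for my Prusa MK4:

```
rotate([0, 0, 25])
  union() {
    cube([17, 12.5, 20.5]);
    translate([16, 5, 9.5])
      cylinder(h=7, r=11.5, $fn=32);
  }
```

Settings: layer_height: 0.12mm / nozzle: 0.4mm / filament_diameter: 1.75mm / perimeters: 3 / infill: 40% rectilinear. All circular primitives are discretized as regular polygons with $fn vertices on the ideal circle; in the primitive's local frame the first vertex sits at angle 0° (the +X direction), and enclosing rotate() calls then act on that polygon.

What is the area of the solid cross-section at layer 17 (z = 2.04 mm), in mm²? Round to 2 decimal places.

212.50 mm²

At z = 2.04 mm: the cube (footprint 17×12.5) is included at this height (area 212.50 mm²); the cylinder at (16, 5) does not reach this height (z outside [9.5, 16.5]); Combining (union): only the 17×12.5 cube is present, so the union is just that shape — area = 212.50 mm²; (rotated 25° about Z; rotation is an isometry so areas/perimeters/island counts are preserved). Overall, the cross-section is a single solid region. Net area = 212.50 mm².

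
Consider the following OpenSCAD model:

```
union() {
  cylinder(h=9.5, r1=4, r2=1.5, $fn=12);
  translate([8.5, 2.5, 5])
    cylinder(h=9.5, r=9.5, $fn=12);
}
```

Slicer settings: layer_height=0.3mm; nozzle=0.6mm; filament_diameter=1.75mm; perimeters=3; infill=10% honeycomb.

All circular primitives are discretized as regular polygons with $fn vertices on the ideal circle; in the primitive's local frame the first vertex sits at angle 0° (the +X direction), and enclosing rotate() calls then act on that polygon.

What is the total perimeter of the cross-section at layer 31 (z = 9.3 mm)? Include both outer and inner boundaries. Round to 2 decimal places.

60.20 mm

At z = 9.3 mm: the cone: at t=0.979 of its height the radius interpolates to r₁+(r₂−r₁)t = 1.553, giving a regular 12-gon of that circumradius (perimeter = 2·12·1.553·sin(180°/12) = 9.64 mm); the cylinder at (8.5, 2.5): section is a regular 12-gon, circumradius r=9.5 (perimeter = 2·12·9.500·sin(180°/12) = 59.01 mm); Taking the union: the regions partially overlap (shared area 4.57 mm²), so the edge portions inside another operand are dropped and the merged outline is re-measured after clipping — boundary = 60.20 mm. Overall, the cross-section is a single solid region. Total boundary length (outer) = 60.20 mm.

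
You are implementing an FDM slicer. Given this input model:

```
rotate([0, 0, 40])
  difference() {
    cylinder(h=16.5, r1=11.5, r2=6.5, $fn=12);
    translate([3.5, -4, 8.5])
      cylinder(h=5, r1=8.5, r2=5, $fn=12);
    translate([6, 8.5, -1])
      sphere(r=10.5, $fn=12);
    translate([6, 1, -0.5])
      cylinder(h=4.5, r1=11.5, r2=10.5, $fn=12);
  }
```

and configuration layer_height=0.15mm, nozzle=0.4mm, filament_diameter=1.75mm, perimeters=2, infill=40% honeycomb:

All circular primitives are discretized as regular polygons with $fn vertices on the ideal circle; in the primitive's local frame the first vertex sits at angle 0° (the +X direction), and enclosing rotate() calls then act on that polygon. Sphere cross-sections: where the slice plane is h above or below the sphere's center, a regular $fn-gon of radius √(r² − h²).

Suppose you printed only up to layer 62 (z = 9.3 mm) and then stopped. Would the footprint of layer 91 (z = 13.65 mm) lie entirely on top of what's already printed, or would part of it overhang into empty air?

part overhangs

Compare the two slices. At z = 9.3: the cone: at t=0.564 of its height the radius interpolates to r₁+(r₂−r₁)t = 8.682, giving a regular 12-gon of that circumradius (area = (12/2)·8.682²·sin(360°/12) = 226.12 mm²); the cone at (3.5, -4): at t=0.160 of its height the radius interpolates to r₁+(r₂−r₁)t = 7.940, giving a regular 12-gon of that circumradius (area = (12/2)·7.940²·sin(360°/12) = 189.13 mm²); the r=10.5 sphere at (6, 8.5) slices to a regular 12-gon of circumradius 2.040 (√(r²−h²) with h=10.3 from center) (area = (12/2)·2.040²·sin(360°/12) = 12.48 mm²); the cone at (6, 1) does not reach this height (z outside [-0.5, 4]); After the difference (first − rest): starting from the cone (226.12 mm²), the cone at (3.5, -4) partially overlaps it — only the 121.97 mm² overlap (of its 189.13 mm²) is removed, clipping the outline; the r=10.5 sphere at (6, 8.5) partially overlaps it — only the 0.12 mm² overlap (of its 12.48 mm²) is removed, clipping the outline — area = 104.03 mm²; (whole slice rotated 40° about Z — lengths, areas and connectivity unchanged). At z = 13.65: the cone: at t=0.827 of its height the radius interpolates to r₁+(r₂−r₁)t = 7.364, giving a regular 12-gon of that circumradius (area = (12/2)·7.364²·sin(360°/12) = 162.67 mm²); the cone at (3.5, -4) is absent (z outside [8.5, 13.5]); the sphere at (6, 8.5) is absent (|z−center|=14.650 > r=10.5); the cone at (6, 1) is not intersected at this z (z outside [-0.5, 4]); Taking the first minus the rest: none of the subtracted shapes is present at this height, so the cone is unchanged — area = 162.67 mm²; (whole slice rotated 40° about Z — lengths, areas and connectivity unchanged). Checking containment: at z = 13.65 the cross-section extends beyond the z = 9.3 cross-section by about 97.56 mm².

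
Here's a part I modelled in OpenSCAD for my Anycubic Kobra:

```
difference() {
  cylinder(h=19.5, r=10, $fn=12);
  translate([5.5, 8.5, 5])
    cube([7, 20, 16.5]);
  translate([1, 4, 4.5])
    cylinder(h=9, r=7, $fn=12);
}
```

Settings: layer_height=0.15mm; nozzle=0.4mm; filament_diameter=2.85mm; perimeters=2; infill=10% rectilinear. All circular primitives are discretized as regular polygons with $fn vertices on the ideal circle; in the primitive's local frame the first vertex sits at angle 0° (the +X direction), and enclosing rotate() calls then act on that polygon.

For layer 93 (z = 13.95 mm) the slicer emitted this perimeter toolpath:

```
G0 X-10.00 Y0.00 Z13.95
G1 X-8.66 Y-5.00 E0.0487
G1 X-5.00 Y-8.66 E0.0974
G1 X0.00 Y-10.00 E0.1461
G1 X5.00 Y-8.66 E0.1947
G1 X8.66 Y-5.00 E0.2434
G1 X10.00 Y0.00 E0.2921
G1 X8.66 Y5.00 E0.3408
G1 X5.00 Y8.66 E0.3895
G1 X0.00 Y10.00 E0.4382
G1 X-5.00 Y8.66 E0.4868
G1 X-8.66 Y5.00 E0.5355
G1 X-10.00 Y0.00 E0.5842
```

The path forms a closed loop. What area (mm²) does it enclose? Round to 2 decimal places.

299.99 mm²

Apply the shoelace formula to the sequence of (X, Y) vertices; enclosed area = 299.99 mm².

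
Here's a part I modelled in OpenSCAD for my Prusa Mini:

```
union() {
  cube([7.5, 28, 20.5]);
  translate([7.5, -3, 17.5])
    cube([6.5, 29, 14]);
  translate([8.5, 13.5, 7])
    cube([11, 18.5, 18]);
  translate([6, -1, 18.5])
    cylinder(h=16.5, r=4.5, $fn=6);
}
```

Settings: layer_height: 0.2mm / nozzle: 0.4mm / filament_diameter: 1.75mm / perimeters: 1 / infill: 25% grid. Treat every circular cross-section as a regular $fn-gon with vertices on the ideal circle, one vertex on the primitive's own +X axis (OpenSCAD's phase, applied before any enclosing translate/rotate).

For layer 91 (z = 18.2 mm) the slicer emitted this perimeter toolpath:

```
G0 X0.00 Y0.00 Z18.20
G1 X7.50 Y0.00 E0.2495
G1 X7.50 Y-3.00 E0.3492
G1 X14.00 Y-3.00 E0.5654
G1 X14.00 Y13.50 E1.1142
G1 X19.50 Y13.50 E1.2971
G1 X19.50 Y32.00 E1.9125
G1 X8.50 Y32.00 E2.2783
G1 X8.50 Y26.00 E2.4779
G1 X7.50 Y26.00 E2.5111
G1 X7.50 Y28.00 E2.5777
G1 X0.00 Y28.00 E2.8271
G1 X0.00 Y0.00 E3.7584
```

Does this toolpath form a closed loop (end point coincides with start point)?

Start point (G0): (0.00, 0.00). End point (last G1): the path returns to the start — closed.

yes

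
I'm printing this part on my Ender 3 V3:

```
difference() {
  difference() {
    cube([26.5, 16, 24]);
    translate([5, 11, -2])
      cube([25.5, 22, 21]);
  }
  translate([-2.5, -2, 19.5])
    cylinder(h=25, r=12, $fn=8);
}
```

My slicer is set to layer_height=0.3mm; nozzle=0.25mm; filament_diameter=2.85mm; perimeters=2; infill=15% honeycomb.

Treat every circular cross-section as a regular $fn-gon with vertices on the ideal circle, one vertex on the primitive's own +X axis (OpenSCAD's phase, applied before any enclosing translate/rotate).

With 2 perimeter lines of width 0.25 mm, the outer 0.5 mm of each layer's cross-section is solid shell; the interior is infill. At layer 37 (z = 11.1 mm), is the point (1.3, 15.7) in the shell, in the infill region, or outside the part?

At z = 11.1 mm: the 26.5×16 cube contributes its full rectangle; the 25.5×22 cube at (5, 11) contributes its full rectangle; Subtracting the remaining from the first: starting from the 26.5×16 cube, the 25.5×22 cube at (5, 11) partially overlaps it — only the 107.50 mm² overlap (of its 561.00 mm²) is removed, clipping the outline — 1 connected region; the cylinder at (-2.5, -2) does not reach this height (z outside [19.5, 44.5]); Subtracting the remaining from the first: none of the subtracted shapes is present at this height, so that combined region is unchanged — 1 connected region. Overall, the cross-section is a single solid region. The nearest boundary edge runs (0.00, 16.00)→(5.00, 16.00); distance from the point to it = 0.30 mm. The point is inside the cross-section, 0.30 mm from the nearest boundary — within the 0.5 mm shell band (2 × 0.25).

shell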